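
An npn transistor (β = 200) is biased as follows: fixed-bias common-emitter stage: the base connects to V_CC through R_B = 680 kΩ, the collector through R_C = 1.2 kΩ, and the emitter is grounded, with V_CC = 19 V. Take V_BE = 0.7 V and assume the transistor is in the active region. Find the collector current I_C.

Base loop: V_CC = I_B·R_B + V_BE, so I_B = (19 − 0.7)/680 kΩ = 0.0269 mA.
In the active region I_C = β·I_B = 200 × 0.0269 = 5.38 mA.
Collector loop: V_CE = V_CC − I_C·R_C = 19 − 5.38×1.2 = 12.5 V.
Since V_CE = 12.5 V > V_CE(sat) ≈ 0.2 V, the transistor is in the active region as assumed.

I_C ≈ 5.4 mA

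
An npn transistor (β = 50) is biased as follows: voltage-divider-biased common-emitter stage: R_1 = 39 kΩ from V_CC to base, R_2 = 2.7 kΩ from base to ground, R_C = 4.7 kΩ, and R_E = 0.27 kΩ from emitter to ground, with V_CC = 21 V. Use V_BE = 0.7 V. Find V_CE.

Thevenize the base divider: V_Th = V_CC·R_2/(R_1+R_2) = 21×2.7/41.7 = 1.36 V, R_Th = R_1‖R_2 = 2.53 kΩ.
Base-emitter loop: V_Th = I_B·R_Th + V_BE + (β+1)I_B·R_E, so I_B = (1.36 − 0.7) / (2.53 + 51×0.27) = 0.0405 mA.
I_C = β·I_B = 50×0.0405 = 2.02 mA, and I_E = (β+1)I_B = 2.06 mA.
V_CE = V_CC − I_C·R_C − I_E·R_E = 21 − 2.02×4.7 − 2.06×0.27 = 10.9 V.
V_CE = 10.9 V > 0.2 V confirms active-region operation.

V_CE ≈ 11 V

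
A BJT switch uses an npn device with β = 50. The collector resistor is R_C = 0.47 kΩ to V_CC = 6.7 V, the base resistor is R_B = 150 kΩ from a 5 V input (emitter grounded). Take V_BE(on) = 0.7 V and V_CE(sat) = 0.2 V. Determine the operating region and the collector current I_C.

Assume active. Base-emitter loop: I_B = (V_BB − V_BE)/R_B = (5 − 0.7)/150 = 0.0287 mA.
I_C = β·I_B = 50×0.0287 = 1.43 mA.
V_CE = V_CC − I_C·R_C = 6.7 − 1.43×0.47 = 6.03 V > V_CE(sat), so the active-region assumption holds.

active; I_C ≈ 1.4 mA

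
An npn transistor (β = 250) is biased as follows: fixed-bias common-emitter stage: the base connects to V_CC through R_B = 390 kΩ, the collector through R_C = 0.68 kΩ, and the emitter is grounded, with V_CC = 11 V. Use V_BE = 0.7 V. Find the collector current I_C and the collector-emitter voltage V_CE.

I_C ≈ 6.6 mA, V_CE ≈ 6.5 V

Base loop: V_CC = I_B·R_B + V_BE, so I_B = (11 − 0.7)/390 kΩ = 0.0264 mA.
In the active region I_C = β·I_B = 250 × 0.0264 = 6.6 mA.
Collector loop: V_CE = V_CC − I_C·R_C = 11 − 6.6×0.68 = 6.51 V.
Since V_CE = 6.51 V > V_CE(sat) ≈ 0.2 V, the transistor is in the active region as assumed.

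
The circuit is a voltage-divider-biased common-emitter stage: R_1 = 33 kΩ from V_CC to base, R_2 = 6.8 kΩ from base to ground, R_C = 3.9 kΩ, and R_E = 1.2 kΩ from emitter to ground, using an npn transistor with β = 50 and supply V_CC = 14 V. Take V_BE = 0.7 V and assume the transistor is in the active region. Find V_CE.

Thevenize the base divider: V_Th = V_CC·R_2/(R_1+R_2) = 14×6.8/39.8 = 2.39 V, R_Th = R_1‖R_2 = 5.64 kΩ.
Base-emitter loop: V_Th = I_B·R_Th + V_BE + (β+1)I_B·R_E, so I_B = (2.39 − 0.7) / (5.64 + 51×1.2) = 0.0253 mA.
I_C = β·I_B = 50×0.0253 = 1.27 mA, and I_E = (β+1)I_B = 1.29 mA.
V_CE = V_CC − I_C·R_C − I_E·R_E = 14 − 1.27×3.9 − 1.29×1.2 = 7.51 V.
V_CE = 7.51 V > 0.2 V confirms active-region operation.

V_CE ≈ 7.5 V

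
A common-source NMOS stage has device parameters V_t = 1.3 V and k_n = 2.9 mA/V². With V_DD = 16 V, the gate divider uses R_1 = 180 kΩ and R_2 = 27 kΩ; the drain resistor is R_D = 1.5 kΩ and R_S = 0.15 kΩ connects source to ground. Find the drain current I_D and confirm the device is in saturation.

V_G = V_DD·R_2/(R_1+R_2) = 16×27/207 = 2.09 V.
Assume saturation: I_D = (k_n/2)(V_GS − V_t)² with V_GS = V_G − I_D·R_S = 2.09 − 0.15·I_D.
Substituting gives 0.0326·I_D² − 1.34·I_D + 0.898 = 0, with roots I_D = 0.68 or 40.5 mA.
The root I_D = 40.5 mA gives V_GS = -3.98 V ≤ V_t, so take I_D = 0.68 mA.
Then V_GS = 1.98 V and V_DS = V_DD − I_D(R_D+R_S) = 16 − 0.68×1.65 = 14.9 V.
Saturation requires V_DS ≥ V_GS − V_t = 0.685 V; 14.9 ≥ 0.685 ✓.

I_D ≈ 0.68 mA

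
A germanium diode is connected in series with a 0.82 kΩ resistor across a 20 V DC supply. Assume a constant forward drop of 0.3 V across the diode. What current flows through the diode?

I ≈ 24 mA

KVL around the loop: 20 = V_D + I·R = 0.3 + I × 0.82 kΩ.
So I = (20 − 0.3) / 0.82 kΩ = 19.7 / 0.82 = 24 mA.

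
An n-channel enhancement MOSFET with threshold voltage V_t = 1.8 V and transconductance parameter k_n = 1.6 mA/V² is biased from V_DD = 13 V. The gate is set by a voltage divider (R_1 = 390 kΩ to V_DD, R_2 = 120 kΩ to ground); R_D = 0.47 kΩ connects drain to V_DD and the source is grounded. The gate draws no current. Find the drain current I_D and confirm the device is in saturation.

V_G = V_DD·R_2/(R_1+R_2) = 13×120/510 = 3.06 V. With the source grounded, V_GS = V_G = 3.06 V.
Assume saturation: I_D = (k_n/2)(V_GS − V_t)² = (1.6/2)×(3.06 − 1.8)² = 0.8×1.26² = 1.27 mA.
V_DS = V_DD − I_D·R_D = 13 − 1.27×0.47 = 12.4 V.
Saturation requires V_DS ≥ V_GS − V_t = 1.26 V; 12.4 ≥ 1.26 ✓.

I_D ≈ 1.3 mA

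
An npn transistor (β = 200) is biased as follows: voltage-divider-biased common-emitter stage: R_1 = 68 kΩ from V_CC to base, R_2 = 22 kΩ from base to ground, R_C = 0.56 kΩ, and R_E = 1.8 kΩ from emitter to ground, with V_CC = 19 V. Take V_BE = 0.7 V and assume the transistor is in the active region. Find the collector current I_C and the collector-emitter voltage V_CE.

Thevenize the base divider: V_Th = V_CC·R_2/(R_1+R_2) = 19×22/90 = 4.64 V, R_Th = R_1‖R_2 = 16.6 kΩ.
Base-emitter loop: V_Th = I_B·R_Th + V_BE + (β+1)I_B·R_E, so I_B = (4.64 − 0.7) / (16.6 + 201×1.8) = 0.0104 mA.
I_C = β·I_B = 200×0.0104 = 2.08 mA, and I_E = (β+1)I_B = 2.1 mA.
V_CE = V_CC − I_C·R_C − I_E·R_E = 19 − 2.08×0.56 − 2.1×1.8 = 14.1 V.
V_CE = 14.1 V > 0.2 V confirms active-region operation.

I_C ≈ 2.1 mA, V_CE ≈ 14 V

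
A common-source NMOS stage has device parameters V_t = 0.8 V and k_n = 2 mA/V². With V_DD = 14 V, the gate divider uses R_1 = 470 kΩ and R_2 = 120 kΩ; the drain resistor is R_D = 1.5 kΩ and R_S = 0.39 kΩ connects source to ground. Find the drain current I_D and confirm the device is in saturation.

V_G = V_DD·R_2/(R_1+R_2) = 14×120/590 = 2.85 V.
Assume saturation: I_D = (k_n/2)(V_GS − V_t)² with V_GS = V_G − I_D·R_S = 2.85 − 0.39·I_D.
Substituting gives 0.152·I_D² − 2.6·I_D + 4.19 = 0, with roots I_D = 1.81 or 15.3 mA.
The root I_D = 15.3 mA gives V_GS = -3.11 V ≤ V_t, so take I_D = 1.81 mA.
Then V_GS = 2.14 V and V_DS = V_DD − I_D(R_D+R_S) = 14 − 1.81×1.89 = 10.6 V.
Saturation requires V_DS ≥ V_GS − V_t = 1.34 V; 10.6 ≥ 1.34 ✓.

I_D ≈ 1.8 mA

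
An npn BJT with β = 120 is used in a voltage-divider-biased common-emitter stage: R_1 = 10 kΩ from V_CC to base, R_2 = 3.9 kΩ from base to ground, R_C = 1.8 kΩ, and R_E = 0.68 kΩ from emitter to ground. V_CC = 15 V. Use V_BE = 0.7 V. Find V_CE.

V_CE ≈ 2.7 V

Thevenize the base divider: V_Th = V_CC·R_2/(R_1+R_2) = 15×3.9/13.9 = 4.21 V, R_Th = R_1‖R_2 = 2.81 kΩ.
Base-emitter loop: V_Th = I_B·R_Th + V_BE + (β+1)I_B·R_E, so I_B = (4.21 − 0.7) / (2.81 + 121×0.68) = 0.0412 mA.
I_C = β·I_B = 120×0.0412 = 4.95 mA, and I_E = (β+1)I_B = 4.99 mA.
V_CE = V_CC − I_C·R_C − I_E·R_E = 15 − 4.95×1.8 − 4.99×0.68 = 2.7 V.
V_CE = 2.7 V > 0.2 V confirms active-region operation.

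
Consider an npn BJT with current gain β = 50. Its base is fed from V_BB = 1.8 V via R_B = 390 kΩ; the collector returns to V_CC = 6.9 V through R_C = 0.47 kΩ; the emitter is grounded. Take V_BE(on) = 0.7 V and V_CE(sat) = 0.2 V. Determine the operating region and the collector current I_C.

Assume active. Base-emitter loop: I_B = (V_BB − V_BE)/R_B = (1.8 − 0.7)/390 = 0.00282 mA.
I_C = β·I_B = 50×0.00282 = 0.141 mA.
V_CE = V_CC − I_C·R_C = 6.9 − 0.141×0.47 = 6.83 V > V_CE(sat), so the active-region assumption holds.

active; I_C ≈ 0.14 mA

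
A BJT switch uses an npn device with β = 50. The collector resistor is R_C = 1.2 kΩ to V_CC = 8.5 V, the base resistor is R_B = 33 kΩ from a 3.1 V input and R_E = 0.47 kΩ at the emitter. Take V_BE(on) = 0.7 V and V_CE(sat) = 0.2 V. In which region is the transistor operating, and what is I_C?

active; I_C ≈ 2.1 mA

Assume active. Base-emitter loop: I_B = (V_BB − V_BE)/(R_B + (β+1)R_E) = (3.1 − 0.7)/(33 + 51×0.47) = 0.0421 mA.
I_C = β·I_B = 50×0.0421 = 2.11 mA.
V_CE = V_CC − I_C·R_C − I_E·R_E = 8.5 − 2.11×1.2 − 2.15×0.47 = 4.96 V > V_CE(sat), so the active-region assumption holds.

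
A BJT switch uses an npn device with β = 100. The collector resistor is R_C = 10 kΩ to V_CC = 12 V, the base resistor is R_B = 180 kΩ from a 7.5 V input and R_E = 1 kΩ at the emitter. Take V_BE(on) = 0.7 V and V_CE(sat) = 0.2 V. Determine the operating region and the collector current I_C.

saturation; I_C ≈ 1.1 mA

Assume active: I_B = (7.5 − 0.7)/(180 + 101×1) = 0.0242 mA, I_C = β·I_B = 2.42 mA.
Then V_CE = 12 − 2.42×10 − 2.44×1 = -14.6 V < 0.2 V — the active assumption fails.
Re-solve with V_CE = 0.2 V. KCL at the emitter: V_E/R_E = (V_BB−0.7−V_E)/R_B + (V_CC−0.2−V_E)/R_C, giving V_E = 1.1 V.
I_C = (V_CC − 0.2 − V_E)/R_C = (11.8 − 1.1)/10 = 1.07 mA.
Check: I_B = (6.8 − 1.1)/180 = 0.0317 mA, and β·I_B = 3.17 mA > I_C, confirming saturation.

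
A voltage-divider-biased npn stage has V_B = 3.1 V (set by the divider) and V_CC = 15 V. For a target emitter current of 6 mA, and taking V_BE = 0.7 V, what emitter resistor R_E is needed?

V_E = V_B − V_BE = 3.1 − 0.7 = 2.4 V.
R_E = V_E / I_E = 2.4 / 6 = 0.4 kΩ.

R_E ≈ 0.4 kΩ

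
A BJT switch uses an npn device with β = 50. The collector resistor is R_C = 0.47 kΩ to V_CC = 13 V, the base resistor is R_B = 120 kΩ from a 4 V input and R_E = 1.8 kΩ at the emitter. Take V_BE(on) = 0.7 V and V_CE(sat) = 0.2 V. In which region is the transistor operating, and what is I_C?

Assume active. Base-emitter loop: I_B = (V_BB − V_BE)/(R_B + (β+1)R_E) = (4 − 0.7)/(120 + 51×1.8) = 0.0156 mA.
I_C = β·I_B = 50×0.0156 = 0.779 mA.
V_CE = V_CC − I_C·R_C − I_E·R_E = 13 − 0.779×0.47 − 0.795×1.8 = 11.2 V > V_CE(sat), so the active-region assumption holds.

active; I_C ≈ 0.78 mA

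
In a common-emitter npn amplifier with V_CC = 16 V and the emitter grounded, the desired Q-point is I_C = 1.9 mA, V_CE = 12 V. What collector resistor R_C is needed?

R_C ≈ 2.1 kΩ

Collector loop: V_CC = I_C·R_C + V_CE.
R_C = (V_CC − V_CE)/I_C = (16 − 12)/1.9 = 2.11 kΩ.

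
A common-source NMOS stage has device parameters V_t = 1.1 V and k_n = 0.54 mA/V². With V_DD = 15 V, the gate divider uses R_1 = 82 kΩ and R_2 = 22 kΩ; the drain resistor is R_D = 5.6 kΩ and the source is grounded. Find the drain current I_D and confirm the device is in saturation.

I_D ≈ 1.2 mA

V_G = V_DD·R_2/(R_1+R_2) = 15×22/104 = 3.17 V. With the source grounded, V_GS = V_G = 3.17 V.
Assume saturation: I_D = (k_n/2)(V_GS − V_t)² = (0.54/2)×(3.17 − 1.1)² = 0.27×2.07² = 1.16 mA.
V_DS = V_DD − I_D·R_D = 15 − 1.16×5.6 = 8.5 V.
Saturation requires V_DS ≥ V_GS − V_t = 2.07 V; 8.5 ≥ 2.07 ✓.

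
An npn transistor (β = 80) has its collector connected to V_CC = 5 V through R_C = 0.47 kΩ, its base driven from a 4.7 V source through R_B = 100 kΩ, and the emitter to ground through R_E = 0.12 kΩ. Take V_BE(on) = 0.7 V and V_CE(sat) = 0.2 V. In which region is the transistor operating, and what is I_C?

active; I_C ≈ 2.9 mA

Assume active. Base-emitter loop: I_B = (V_BB − V_BE)/(R_B + (β+1)R_E) = (4.7 − 0.7)/(100 + 81×0.12) = 0.0365 mA.
I_C = β·I_B = 80×0.0365 = 2.92 mA.
V_CE = V_CC − I_C·R_C − I_E·R_E = 5 − 2.92×0.47 − 2.95×0.12 = 3.27 V > V_CE(sat), so the active-region assumption holds.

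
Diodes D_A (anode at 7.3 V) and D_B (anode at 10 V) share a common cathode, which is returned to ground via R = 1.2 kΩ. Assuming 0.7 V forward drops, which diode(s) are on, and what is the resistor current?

Assume both conduct. Then node N would need to be at both 7.3−0.7 = 6.6 V and 10−0.7 = 9.3 V, which is impossible.
Assume only D_B conducts: V_N = 10 − 0.7 = 9.3 V, so I_R = 9.3/1.2 = 7.75 mA.
Check D_A: its anode-to-cathode voltage is 7.3 − 9.3 = -2 V < 0.7 V, so it is off. The assumption is consistent.

Only D_B conducts; I_R ≈ 7.8 mA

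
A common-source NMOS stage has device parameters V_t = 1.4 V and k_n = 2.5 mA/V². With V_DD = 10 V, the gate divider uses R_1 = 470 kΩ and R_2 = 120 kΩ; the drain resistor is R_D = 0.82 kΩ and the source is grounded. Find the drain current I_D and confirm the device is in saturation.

I_D ≈ 0.5 mA

V_G = V_DD·R_2/(R_1+R_2) = 10×120/590 = 2.03 V. With the source grounded, V_GS = V_G = 2.03 V.
Assume saturation: I_D = (k_n/2)(V_GS − V_t)² = (2.5/2)×(2.03 − 1.4)² = 1.25×0.634² = 0.502 mA.
V_DS = V_DD − I_D·R_D = 10 − 0.502×0.82 = 9.59 V.
Saturation requires V_DS ≥ V_GS − V_t = 0.634 V; 9.59 ≥ 0.634 ✓.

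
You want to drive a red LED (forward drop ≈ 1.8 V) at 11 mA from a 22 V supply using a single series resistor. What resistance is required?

R ≈ 1.8 kΩ

The resistor drops V_S − V_D = 22 − 1.8 = 20.2 V at 11 mA.
R = 20.2 V / 11 mA = 1.84 kΩ.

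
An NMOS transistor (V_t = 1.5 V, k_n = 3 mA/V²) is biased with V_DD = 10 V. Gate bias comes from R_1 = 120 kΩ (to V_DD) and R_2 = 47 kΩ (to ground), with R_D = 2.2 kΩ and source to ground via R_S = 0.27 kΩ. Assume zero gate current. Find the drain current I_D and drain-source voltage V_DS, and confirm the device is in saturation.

V_G = V_DD·R_2/(R_1+R_2) = 10×47/167 = 2.81 V.
Assume saturation: I_D = (k_n/2)(V_GS − V_t)² with V_GS = V_G − I_D·R_S = 2.81 − 0.27·I_D.
Substituting gives 0.109·I_D² − 2.06·I_D + 2.59 = 0, with roots I_D = 1.35 or 17.5 mA.
The root I_D = 17.5 mA gives V_GS = -1.92 V ≤ V_t, so take I_D = 1.35 mA.
Then V_GS = 2.45 V and V_DS = V_DD − I_D(R_D+R_S) = 10 − 1.35×2.47 = 6.66 V.
Saturation requires V_DS ≥ V_GS − V_t = 0.949 V; 6.66 ≥ 0.949 ✓.

I_D ≈ 1.4 mA, V_DS ≈ 6.7 V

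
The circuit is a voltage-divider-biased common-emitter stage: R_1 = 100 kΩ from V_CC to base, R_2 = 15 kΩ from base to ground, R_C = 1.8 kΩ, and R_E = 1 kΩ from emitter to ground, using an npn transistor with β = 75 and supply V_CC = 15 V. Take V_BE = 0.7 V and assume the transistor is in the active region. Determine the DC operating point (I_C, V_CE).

Thevenize the base divider: V_Th = V_CC·R_2/(R_1+R_2) = 15×15/115 = 1.96 V, R_Th = R_1‖R_2 = 13 kΩ.
Base-emitter loop: V_Th = I_B·R_Th + V_BE + (β+1)I_B·R_E, so I_B = (1.96 − 0.7) / (13 + 76×1) = 0.0141 mA.
I_C = β·I_B = 75×0.0141 = 1.06 mA, and I_E = (β+1)I_B = 1.07 mA.
V_CE = V_CC − I_C·R_C − I_E·R_E = 15 − 1.06×1.8 − 1.07×1 = 12 V.
V_CE = 12 V > 0.2 V confirms active-region operation.

I_C ≈ 1.1 mA, V_CE ≈ 12 V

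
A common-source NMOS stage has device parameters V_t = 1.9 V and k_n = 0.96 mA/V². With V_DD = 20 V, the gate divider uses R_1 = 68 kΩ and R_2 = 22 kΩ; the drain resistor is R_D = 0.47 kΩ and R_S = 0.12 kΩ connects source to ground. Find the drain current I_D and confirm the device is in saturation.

I_D ≈ 3.2 mA

V_G = V_DD·R_2/(R_1+R_2) = 20×22/90 = 4.89 V.
Assume saturation: I_D = (k_n/2)(V_GS − V_t)² with V_GS = V_G − I_D·R_S = 4.89 − 0.12·I_D.
Substituting gives 0.00691·I_D² − 1.34·I_D + 4.29 = 0, with roots I_D = 3.24 or 191 mA.
The root I_D = 191 mA gives V_GS = -18.1 V ≤ V_t, so take I_D = 3.24 mA.
Then V_GS = 4.5 V and V_DS = V_DD − I_D(R_D+R_S) = 20 − 3.24×0.59 = 18.1 V.
Saturation requires V_DS ≥ V_GS − V_t = 2.6 V; 18.1 ≥ 2.6 ✓.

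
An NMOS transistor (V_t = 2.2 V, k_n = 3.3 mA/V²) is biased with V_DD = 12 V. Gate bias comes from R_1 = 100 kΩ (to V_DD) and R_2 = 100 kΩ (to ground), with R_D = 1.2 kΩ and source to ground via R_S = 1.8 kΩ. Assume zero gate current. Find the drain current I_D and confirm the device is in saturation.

I_D ≈ 1.6 mA

V_G = V_DD·R_2/(R_1+R_2) = 12×100/200 = 6 V.
Assume saturation: I_D = (k_n/2)(V_GS − V_t)² with V_GS = V_G − I_D·R_S = 6 − 1.8·I_D.
Substituting gives 5.35·I_D² − 23.6·I_D + 23.8 = 0, with roots I_D = 1.57 or 2.84 mA.
The root I_D = 2.84 mA gives V_GS = 0.888 V ≤ V_t, so take I_D = 1.57 mA.
Then V_GS = 3.18 V and V_DS = V_DD − I_D(R_D+R_S) = 12 − 1.57×3 = 7.29 V.
Saturation requires V_DS ≥ V_GS − V_t = 0.975 V; 7.29 ≥ 0.975 ✓.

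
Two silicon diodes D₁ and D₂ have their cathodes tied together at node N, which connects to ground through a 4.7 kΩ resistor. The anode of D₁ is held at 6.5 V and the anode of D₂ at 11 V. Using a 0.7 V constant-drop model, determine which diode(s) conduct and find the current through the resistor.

Only D₂ conducts; I_R ≈ 2.2 mA

Assume both conduct. Then node N would need to be at both 6.5−0.7 = 5.8 V and 11−0.7 = 10.3 V, which is impossible.
Assume only D₂ conducts: V_N = 11 − 0.7 = 10.3 V, so I_R = 10.3/4.7 = 2.19 mA.
Check D₁: its anode-to-cathode voltage is 6.5 − 10.3 = -3.8 V < 0.7 V, so it is off. The assumption is consistent.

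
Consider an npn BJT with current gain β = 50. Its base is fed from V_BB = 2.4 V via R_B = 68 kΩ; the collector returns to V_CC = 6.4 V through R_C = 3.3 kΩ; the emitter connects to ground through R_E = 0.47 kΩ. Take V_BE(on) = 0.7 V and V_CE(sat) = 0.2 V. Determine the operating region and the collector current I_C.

Assume active. Base-emitter loop: I_B = (V_BB − V_BE)/(R_B + (β+1)R_E) = (2.4 − 0.7)/(68 + 51×0.47) = 0.0185 mA.
I_C = β·I_B = 50×0.0185 = 0.924 mA.
V_CE = V_CC − I_C·R_C − I_E·R_E = 6.4 − 0.924×3.3 − 0.943×0.47 = 2.91 V > V_CE(sat), so the active-region assumption holds.

active; I_C ≈ 0.92 mA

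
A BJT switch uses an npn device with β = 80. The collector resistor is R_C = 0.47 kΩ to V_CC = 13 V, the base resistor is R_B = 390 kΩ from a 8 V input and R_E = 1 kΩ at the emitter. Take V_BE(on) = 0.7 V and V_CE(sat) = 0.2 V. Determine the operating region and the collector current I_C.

active; I_C ≈ 1.2 mA

Assume active. Base-emitter loop: I_B = (V_BB − V_BE)/(R_B + (β+1)R_E) = (8 − 0.7)/(390 + 81×1) = 0.0155 mA.
I_C = β·I_B = 80×0.0155 = 1.24 mA.
V_CE = V_CC − I_C·R_C − I_E·R_E = 13 − 1.24×0.47 − 1.26×1 = 11.2 V > V_CE(sat), so the active-region assumption holds.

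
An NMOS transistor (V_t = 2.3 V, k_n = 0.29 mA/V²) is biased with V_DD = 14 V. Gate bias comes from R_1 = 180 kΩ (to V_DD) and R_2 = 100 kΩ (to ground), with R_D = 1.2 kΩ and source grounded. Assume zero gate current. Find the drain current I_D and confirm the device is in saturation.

I_D ≈ 1.1 mA

V_G = V_DD·R_2/(R_1+R_2) = 14×100/280 = 5 V. With the source grounded, V_GS = V_G = 5 V.
Assume saturation: I_D = (k_n/2)(V_GS − V_t)² = (0.29/2)×(5 − 2.3)² = 0.145×2.7² = 1.06 mA.
V_DS = V_DD − I_D·R_D = 14 − 1.06×1.2 = 12.7 V.
Saturation requires V_DS ≥ V_GS − V_t = 2.7 V; 12.7 ≥ 2.7 ✓.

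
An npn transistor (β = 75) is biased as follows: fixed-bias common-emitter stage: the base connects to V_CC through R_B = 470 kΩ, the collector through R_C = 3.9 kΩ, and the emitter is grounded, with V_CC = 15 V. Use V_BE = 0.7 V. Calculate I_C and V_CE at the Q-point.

Base loop: V_CC = I_B·R_B + V_BE, so I_B = (15 − 0.7)/470 kΩ = 0.0304 mA.
In the active region I_C = β·I_B = 75 × 0.0304 = 2.28 mA.
Collector loop: V_CE = V_CC − I_C·R_C = 15 − 2.28×3.9 = 6.1 V.
Since V_CE = 6.1 V > V_CE(sat) ≈ 0.2 V, the transistor is in the active region as assumed.

I_C ≈ 2.3 mA, V_CE ≈ 6.1 V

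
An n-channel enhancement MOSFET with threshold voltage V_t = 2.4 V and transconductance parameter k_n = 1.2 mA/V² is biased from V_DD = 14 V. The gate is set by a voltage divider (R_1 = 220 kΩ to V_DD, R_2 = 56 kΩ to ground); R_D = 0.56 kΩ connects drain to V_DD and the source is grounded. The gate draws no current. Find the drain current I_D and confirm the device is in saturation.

I_D ≈ 0.12 mA

V_G = V_DD·R_2/(R_1+R_2) = 14×56/276 = 2.84 V. With the source grounded, V_GS = V_G = 2.84 V.
Assume saturation: I_D = (k_n/2)(V_GS − V_t)² = (1.2/2)×(2.84 − 2.4)² = 0.6×0.441² = 0.116 mA.
V_DS = V_DD − I_D·R_D = 14 − 0.116×0.56 = 13.9 V.
Saturation requires V_DS ≥ V_GS − V_t = 0.441 V; 13.9 ≥ 0.441 ✓.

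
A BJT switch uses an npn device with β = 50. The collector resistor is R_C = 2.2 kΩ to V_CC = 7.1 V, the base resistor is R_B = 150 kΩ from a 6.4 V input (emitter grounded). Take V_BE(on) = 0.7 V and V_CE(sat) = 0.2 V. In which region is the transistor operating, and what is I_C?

active; I_C ≈ 1.9 mA

Assume active. Base-emitter loop: I_B = (V_BB − V_BE)/R_B = (6.4 − 0.7)/150 = 0.038 mA.
I_C = β·I_B = 50×0.038 = 1.9 mA.
V_CE = V_CC − I_C·R_C = 7.1 − 1.9×2.2 = 2.92 V > V_CE(sat), so the active-region assumption holds.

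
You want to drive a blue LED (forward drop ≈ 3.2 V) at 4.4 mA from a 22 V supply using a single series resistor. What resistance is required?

The resistor drops V_S − V_D = 22 − 3.2 = 18.8 V at 4.4 mA.
R = 18.8 V / 4.4 mA = 4.27 kΩ.

R ≈ 4.3 kΩ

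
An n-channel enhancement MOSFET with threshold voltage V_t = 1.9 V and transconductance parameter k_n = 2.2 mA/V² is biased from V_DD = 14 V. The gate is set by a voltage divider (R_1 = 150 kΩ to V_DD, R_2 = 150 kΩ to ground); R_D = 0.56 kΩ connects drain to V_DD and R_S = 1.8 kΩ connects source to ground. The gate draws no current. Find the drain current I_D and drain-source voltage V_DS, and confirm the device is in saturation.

V_G = V_DD·R_2/(R_1+R_2) = 14×150/300 = 7 V.
Assume saturation: I_D = (k_n/2)(V_GS − V_t)² with V_GS = V_G − I_D·R_S = 7 − 1.8·I_D.
Substituting gives 3.56·I_D² − 21.2·I_D + 28.6 = 0, with roots I_D = 2.07 or 3.88 mA.
The root I_D = 3.88 mA gives V_GS = 0.0228 V ≤ V_t, so take I_D = 2.07 mA.
Then V_GS = 3.27 V and V_DS = V_DD − I_D(R_D+R_S) = 14 − 2.07×2.36 = 9.11 V.
Saturation requires V_DS ≥ V_GS − V_t = 1.37 V; 9.11 ≥ 1.37 ✓.

I_D ≈ 2.1 mA, V_DS ≈ 9.1 V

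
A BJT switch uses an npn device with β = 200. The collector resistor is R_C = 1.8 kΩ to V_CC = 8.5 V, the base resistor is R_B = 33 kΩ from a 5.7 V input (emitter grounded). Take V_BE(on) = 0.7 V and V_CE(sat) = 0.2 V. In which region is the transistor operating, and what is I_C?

saturation; I_C ≈ 4.6 mA

Assume active: I_B = (5.7 − 0.7)/33 = 0.152 mA, giving I_C = β·I_B = 30.3 mA.
But then V_CE = 8.5 − 30.3×1.8 = -46 V < V_CE(sat) = 0.2 V — impossible in the active region.
So the transistor is saturated. With V_CE = 0.2 V, I_C = (V_CC − 0.2)/R_C = 8.3/1.8 = 4.61 mA.
Check: β·I_B = 30.3 mA > I_C = 4.61 mA, confirming saturation.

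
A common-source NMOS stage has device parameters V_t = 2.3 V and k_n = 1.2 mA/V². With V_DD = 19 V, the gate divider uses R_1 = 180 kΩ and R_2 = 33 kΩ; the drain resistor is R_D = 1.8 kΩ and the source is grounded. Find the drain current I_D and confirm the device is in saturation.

V_G = V_DD·R_2/(R_1+R_2) = 19×33/213 = 2.94 V. With the source grounded, V_GS = V_G = 2.94 V.
Assume saturation: I_D = (k_n/2)(V_GS − V_t)² = (1.2/2)×(2.94 − 2.3)² = 0.6×0.644² = 0.249 mA.
V_DS = V_DD − I_D·R_D = 19 − 0.249×1.8 = 18.6 V.
Saturation requires V_DS ≥ V_GS − V_t = 0.644 V; 18.6 ≥ 0.644 ✓.

I_D ≈ 0.25 mA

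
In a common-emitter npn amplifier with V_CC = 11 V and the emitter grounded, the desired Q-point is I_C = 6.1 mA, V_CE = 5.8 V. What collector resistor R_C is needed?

Collector loop: V_CC = I_C·R_C + V_CE.
R_C = (V_CC − V_CE)/I_C = (11 − 5.8)/6.1 = 0.852 kΩ.

R_C ≈ 0.85 kΩ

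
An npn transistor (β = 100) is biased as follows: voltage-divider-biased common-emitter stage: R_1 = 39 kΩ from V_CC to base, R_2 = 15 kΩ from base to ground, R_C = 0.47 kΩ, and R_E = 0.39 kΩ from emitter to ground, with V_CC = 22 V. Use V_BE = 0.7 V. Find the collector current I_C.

Thevenize the base divider: V_Th = V_CC·R_2/(R_1+R_2) = 22×15/54 = 6.11 V, R_Th = R_1‖R_2 = 10.8 kΩ.
Base-emitter loop: V_Th = I_B·R_Th + V_BE + (β+1)I_B·R_E, so I_B = (6.11 − 0.7) / (10.8 + 101×0.39) = 0.108 mA.
I_C = β·I_B = 100×0.108 = 10.8 mA, and I_E = (β+1)I_B = 10.9 mA.
V_CE = V_CC − I_C·R_C − I_E·R_E = 22 − 10.8×0.47 − 10.9×0.39 = 12.7 V.
V_CE = 12.7 V > 0.2 V confirms active-region operation.

I_C ≈ 11 mA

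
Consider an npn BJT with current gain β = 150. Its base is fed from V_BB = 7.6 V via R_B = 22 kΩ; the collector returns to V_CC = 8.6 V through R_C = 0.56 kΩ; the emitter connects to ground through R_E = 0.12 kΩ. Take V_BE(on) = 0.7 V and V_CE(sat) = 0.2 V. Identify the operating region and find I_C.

saturation; I_C ≈ 12 mA

Assume active: I_B = (7.6 − 0.7)/(22 + 151×0.12) = 0.172 mA, I_C = β·I_B = 25.8 mA.
Then V_CE = 8.6 − 25.8×0.56 − 26×0.12 = -8.96 V < 0.2 V — the active assumption fails.
Re-solve with V_CE = 0.2 V. KCL at the emitter: V_E/R_E = (V_BB−0.7−V_E)/R_B + (V_CC−0.2−V_E)/R_C, giving V_E = 1.51 V.
I_C = (V_CC − 0.2 − V_E)/R_C = (8.4 − 1.51)/0.56 = 12.3 mA.
Check: I_B = (6.9 − 1.51)/22 = 0.245 mA, and β·I_B = 36.8 mA > I_C, confirming saturation.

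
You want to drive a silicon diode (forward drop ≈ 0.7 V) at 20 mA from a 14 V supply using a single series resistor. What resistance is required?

The resistor drops V_S − V_D = 14 − 0.7 = 13.3 V at 20 mA.
R = 13.3 V / 20 mA = 0.665 kΩ.

R ≈ 0.67 kΩ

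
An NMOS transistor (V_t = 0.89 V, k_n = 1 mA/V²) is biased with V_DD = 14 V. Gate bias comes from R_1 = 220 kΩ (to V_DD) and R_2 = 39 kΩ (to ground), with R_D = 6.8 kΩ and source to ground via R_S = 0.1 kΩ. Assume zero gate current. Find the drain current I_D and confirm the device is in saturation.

V_G = V_DD·R_2/(R_1+R_2) = 14×39/259 = 2.11 V.
Assume saturation: I_D = (k_n/2)(V_GS − V_t)² with V_GS = V_G − I_D·R_S = 2.11 − 0.1·I_D.
Substituting gives 0.005·I_D² − 1.12·I_D + 0.742 = 0, with roots I_D = 0.663 or 224 mA.
The root I_D = 224 mA gives V_GS = -20.3 V ≤ V_t, so take I_D = 0.663 mA.
Then V_GS = 2.04 V and V_DS = V_DD − I_D(R_D+R_S) = 14 − 0.663×6.9 = 9.42 V.
Saturation requires V_DS ≥ V_GS − V_t = 1.15 V; 9.42 ≥ 1.15 ✓.

I_D ≈ 0.66 mA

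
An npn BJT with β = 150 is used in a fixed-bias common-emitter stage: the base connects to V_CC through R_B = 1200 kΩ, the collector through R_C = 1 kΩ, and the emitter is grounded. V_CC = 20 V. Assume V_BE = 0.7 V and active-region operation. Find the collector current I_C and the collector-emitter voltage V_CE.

Base loop: V_CC = I_B·R_B + V_BE, so I_B = (20 − 0.7)/1200 kΩ = 0.0161 mA.
In the active region I_C = β·I_B = 150 × 0.0161 = 2.41 mA.
Collector loop: V_CE = V_CC − I_C·R_C = 20 − 2.41×1 = 17.6 V.
Since V_CE = 17.6 V > V_CE(sat) ≈ 0.2 V, the transistor is in the active region as assumed.

I_C ≈ 2.4 mA, V_CE ≈ 18 V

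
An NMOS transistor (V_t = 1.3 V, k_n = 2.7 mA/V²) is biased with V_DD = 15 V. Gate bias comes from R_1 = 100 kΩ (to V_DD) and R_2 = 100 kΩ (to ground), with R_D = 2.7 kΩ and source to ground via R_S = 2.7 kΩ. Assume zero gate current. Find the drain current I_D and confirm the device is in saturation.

V_G = V_DD·R_2/(R_1+R_2) = 15×100/200 = 7.5 V.
Assume saturation: I_D = (k_n/2)(V_GS − V_t)² with V_GS = V_G − I_D·R_S = 7.5 − 2.7·I_D.
Substituting gives 9.84·I_D² − 46.2·I_D + 51.9 = 0, with roots I_D = 1.86 or 2.83 mA.
The root I_D = 2.83 mA gives V_GS = -0.149 V ≤ V_t, so take I_D = 1.86 mA.
Then V_GS = 2.47 V and V_DS = V_DD − I_D(R_D+R_S) = 15 − 1.86×5.4 = 4.95 V.
Saturation requires V_DS ≥ V_GS − V_t = 1.17 V; 4.95 ≥ 1.17 ✓.

I_D ≈ 1.9 mA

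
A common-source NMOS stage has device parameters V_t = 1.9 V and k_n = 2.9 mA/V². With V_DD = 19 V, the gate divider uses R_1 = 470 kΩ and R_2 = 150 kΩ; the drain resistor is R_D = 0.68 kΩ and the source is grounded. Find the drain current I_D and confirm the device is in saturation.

V_G = V_DD·R_2/(R_1+R_2) = 19×150/620 = 4.6 V. With the source grounded, V_GS = V_G = 4.6 V.
Assume saturation: I_D = (k_n/2)(V_GS − V_t)² = (2.9/2)×(4.6 − 1.9)² = 1.45×2.7² = 10.5 mA.
V_DS = V_DD − I_D·R_D = 19 − 10.5×0.68 = 11.8 V.
Saturation requires V_DS ≥ V_GS − V_t = 2.7 V; 11.8 ≥ 2.7 ✓.

I_D ≈ 11 mA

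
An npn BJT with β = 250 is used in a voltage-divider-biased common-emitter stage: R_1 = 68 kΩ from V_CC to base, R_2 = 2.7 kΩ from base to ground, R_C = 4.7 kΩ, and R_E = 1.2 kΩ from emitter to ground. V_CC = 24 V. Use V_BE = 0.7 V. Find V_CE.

V_CE ≈ 23 V

Thevenize the base divider: V_Th = V_CC·R_2/(R_1+R_2) = 24×2.7/70.7 = 0.917 V, R_Th = R_1‖R_2 = 2.6 kΩ.
Base-emitter loop: V_Th = I_B·R_Th + V_BE + (β+1)I_B·R_E, so I_B = (0.917 − 0.7) / (2.6 + 251×1.2) = 0.000713 mA.
I_C = β·I_B = 250×0.000713 = 0.178 mA, and I_E = (β+1)I_B = 0.179 mA.
V_CE = V_CC − I_C·R_C − I_E·R_E = 24 − 0.178×4.7 − 0.179×1.2 = 22.9 V.
V_CE = 22.9 V > 0.2 V confirms active-region operation.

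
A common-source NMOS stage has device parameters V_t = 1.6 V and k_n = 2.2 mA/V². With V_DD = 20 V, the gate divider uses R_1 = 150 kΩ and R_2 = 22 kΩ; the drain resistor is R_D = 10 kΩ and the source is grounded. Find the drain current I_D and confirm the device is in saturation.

V_G = V_DD·R_2/(R_1+R_2) = 20×22/172 = 2.56 V. With the source grounded, V_GS = V_G = 2.56 V.
Assume saturation: I_D = (k_n/2)(V_GS − V_t)² = (2.2/2)×(2.56 − 1.6)² = 1.1×0.958² = 1.01 mA.
V_DS = V_DD − I_D·R_D = 20 − 1.01×10 = 9.9 V.
Saturation requires V_DS ≥ V_GS − V_t = 0.958 V; 9.9 ≥ 0.958 ✓.

I_D ≈ 1 mA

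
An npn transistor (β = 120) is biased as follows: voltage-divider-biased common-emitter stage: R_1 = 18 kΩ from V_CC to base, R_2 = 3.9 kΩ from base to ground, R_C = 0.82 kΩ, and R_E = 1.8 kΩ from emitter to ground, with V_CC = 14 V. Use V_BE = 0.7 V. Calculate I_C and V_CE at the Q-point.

I_C ≈ 0.97 mA, V_CE ≈ 11 V

Thevenize the base divider: V_Th = V_CC·R_2/(R_1+R_2) = 14×3.9/21.9 = 2.49 V, R_Th = R_1‖R_2 = 3.21 kΩ.
Base-emitter loop: V_Th = I_B·R_Th + V_BE + (β+1)I_B·R_E, so I_B = (2.49 − 0.7) / (3.21 + 121×1.8) = 0.00811 mA.
I_C = β·I_B = 120×0.00811 = 0.974 mA, and I_E = (β+1)I_B = 0.982 mA.
V_CE = V_CC − I_C·R_C − I_E·R_E = 14 − 0.974×0.82 − 0.982×1.8 = 11.4 V.
V_CE = 11.4 V > 0.2 V confirms active-region operation.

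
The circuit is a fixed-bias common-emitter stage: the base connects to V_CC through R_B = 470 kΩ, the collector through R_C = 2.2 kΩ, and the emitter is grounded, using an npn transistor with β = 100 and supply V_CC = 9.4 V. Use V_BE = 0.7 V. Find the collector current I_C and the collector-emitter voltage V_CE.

I_C ≈ 1.9 mA, V_CE ≈ 5.3 V

Base loop: V_CC = I_B·R_B + V_BE, so I_B = (9.4 − 0.7)/470 kΩ = 0.0185 mA.
In the active region I_C = β·I_B = 100 × 0.0185 = 1.85 mA.
Collector loop: V_CE = V_CC − I_C·R_C = 9.4 − 1.85×2.2 = 5.33 V.
Since V_CE = 5.33 V > V_CE(sat) ≈ 0.2 V, the transistor is in the active region as assumed.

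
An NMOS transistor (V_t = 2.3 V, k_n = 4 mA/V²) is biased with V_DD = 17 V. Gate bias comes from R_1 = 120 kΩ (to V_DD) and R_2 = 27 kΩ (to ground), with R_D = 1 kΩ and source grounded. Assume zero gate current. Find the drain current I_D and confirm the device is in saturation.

I_D ≈ 1.4 mA

V_G = V_DD·R_2/(R_1+R_2) = 17×27/147 = 3.12 V. With the source grounded, V_GS = V_G = 3.12 V.
Assume saturation: I_D = (k_n/2)(V_GS − V_t)² = (4/2)×(3.12 − 2.3)² = 2×0.822² = 1.35 mA.
V_DS = V_DD − I_D·R_D = 17 − 1.35×1 = 15.6 V.
Saturation requires V_DS ≥ V_GS − V_t = 0.822 V; 15.6 ≥ 0.822 ✓.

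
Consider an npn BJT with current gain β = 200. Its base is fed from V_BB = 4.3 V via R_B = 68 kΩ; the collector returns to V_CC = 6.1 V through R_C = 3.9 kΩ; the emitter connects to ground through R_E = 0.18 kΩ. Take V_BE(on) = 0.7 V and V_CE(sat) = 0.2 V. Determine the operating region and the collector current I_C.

Assume active: I_B = (4.3 − 0.7)/(68 + 201×0.18) = 0.0346 mA, I_C = β·I_B = 6.91 mA.
Then V_CE = 6.1 − 6.91×3.9 − 6.95×0.18 = -22.1 V < 0.2 V — the active assumption fails.
Re-solve with V_CE = 0.2 V. KCL at the emitter: V_E/R_E = (V_BB−0.7−V_E)/R_B + (V_CC−0.2−V_E)/R_C, giving V_E = 0.269 V.
I_C = (V_CC − 0.2 − V_E)/R_C = (5.9 − 0.269)/3.9 = 1.44 mA.
Check: I_B = (3.6 − 0.269)/68 = 0.049 mA, and β·I_B = 9.8 mA > I_C, confirming saturation.

saturation; I_C ≈ 1.4 mA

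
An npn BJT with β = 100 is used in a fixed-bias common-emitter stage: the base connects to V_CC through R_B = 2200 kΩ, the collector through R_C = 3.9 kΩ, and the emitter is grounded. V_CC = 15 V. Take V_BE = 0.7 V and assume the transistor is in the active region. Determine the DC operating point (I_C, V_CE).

Base loop: V_CC = I_B·R_B + V_BE, so I_B = (15 − 0.7)/2200 kΩ = 0.0065 mA.
In the active region I_C = β·I_B = 100 × 0.0065 = 0.65 mA.
Collector loop: V_CE = V_CC − I_C·R_C = 15 − 0.65×3.9 = 12.5 V.
Since V_CE = 12.5 V > V_CE(sat) ≈ 0.2 V, the transistor is in the active region as assumed.

I_C ≈ 0.65 mA, V_CE ≈ 12 V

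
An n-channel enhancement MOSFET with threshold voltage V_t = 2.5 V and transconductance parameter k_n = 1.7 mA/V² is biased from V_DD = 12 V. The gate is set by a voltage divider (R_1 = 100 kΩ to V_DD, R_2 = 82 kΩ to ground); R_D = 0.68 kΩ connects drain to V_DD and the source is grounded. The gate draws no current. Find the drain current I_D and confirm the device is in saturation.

V_G = V_DD·R_2/(R_1+R_2) = 12×82/182 = 5.41 V. With the source grounded, V_GS = V_G = 5.41 V.
Assume saturation: I_D = (k_n/2)(V_GS − V_t)² = (1.7/2)×(5.41 − 2.5)² = 0.85×2.91² = 7.18 mA.
V_DS = V_DD − I_D·R_D = 12 − 7.18×0.68 = 7.12 V.
Saturation requires V_DS ≥ V_GS − V_t = 2.91 V; 7.12 ≥ 2.91 ✓.

I_D ≈ 7.2 mA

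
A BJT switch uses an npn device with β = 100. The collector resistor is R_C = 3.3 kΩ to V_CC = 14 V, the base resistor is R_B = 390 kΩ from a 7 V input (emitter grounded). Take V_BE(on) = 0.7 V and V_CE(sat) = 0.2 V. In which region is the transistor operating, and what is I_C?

active; I_C ≈ 1.6 mA

Assume active. Base-emitter loop: I_B = (V_BB − V_BE)/R_B = (7 − 0.7)/390 = 0.0162 mA.
I_C = β·I_B = 100×0.0162 = 1.62 mA.
V_CE = V_CC − I_C·R_C = 14 − 1.62×3.3 = 8.67 V > V_CE(sat), so the active-region assumption holds.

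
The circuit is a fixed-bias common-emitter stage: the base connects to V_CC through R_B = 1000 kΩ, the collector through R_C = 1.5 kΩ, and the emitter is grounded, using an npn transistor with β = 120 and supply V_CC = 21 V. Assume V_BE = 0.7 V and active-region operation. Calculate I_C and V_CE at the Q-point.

I_C ≈ 2.4 mA, V_CE ≈ 17 V

Base loop: V_CC = I_B·R_B + V_BE, so I_B = (21 − 0.7)/1000 kΩ = 0.0203 mA.
In the active region I_C = β·I_B = 120 × 0.0203 = 2.44 mA.
Collector loop: V_CE = V_CC − I_C·R_C = 21 − 2.44×1.5 = 17.3 V.
Since V_CE = 17.3 V > V_CE(sat) ≈ 0.2 V, the transistor is in the active region as assumed.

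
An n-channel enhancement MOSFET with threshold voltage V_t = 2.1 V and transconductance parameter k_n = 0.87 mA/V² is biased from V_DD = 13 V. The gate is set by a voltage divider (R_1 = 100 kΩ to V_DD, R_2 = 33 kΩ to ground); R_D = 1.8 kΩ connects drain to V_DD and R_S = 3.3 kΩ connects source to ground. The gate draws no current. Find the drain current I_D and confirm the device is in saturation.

I_D ≈ 0.16 mA

V_G = V_DD·R_2/(R_1+R_2) = 13×33/133 = 3.23 V.
Assume saturation: I_D = (k_n/2)(V_GS − V_t)² with V_GS = V_G − I_D·R_S = 3.23 − 3.3·I_D.
Substituting gives 4.74·I_D² − 4.23·I_D + 0.551 = 0, with roots I_D = 0.158 or 0.735 mA.
The root I_D = 0.735 mA gives V_GS = 0.8 V ≤ V_t, so take I_D = 0.158 mA.
Then V_GS = 2.7 V and V_DS = V_DD − I_D(R_D+R_S) = 13 − 0.158×5.1 = 12.2 V.
Saturation requires V_DS ≥ V_GS − V_t = 0.603 V; 12.2 ≥ 0.603 ✓.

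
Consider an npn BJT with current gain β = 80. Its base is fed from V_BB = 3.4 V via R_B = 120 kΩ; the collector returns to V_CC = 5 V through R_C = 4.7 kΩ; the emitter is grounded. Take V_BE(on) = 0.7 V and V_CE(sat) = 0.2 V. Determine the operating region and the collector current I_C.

saturation; I_C ≈ 1 mA

Assume active: I_B = (3.4 − 0.7)/120 = 0.0225 mA, giving I_C = β·I_B = 1.8 mA.
But then V_CE = 5 − 1.8×4.7 = -3.46 V < V_CE(sat) = 0.2 V — impossible in the active region.
So the transistor is saturated. With V_CE = 0.2 V, I_C = (V_CC − 0.2)/R_C = 4.8/4.7 = 1.02 mA.
Check: β·I_B = 1.8 mA > I_C = 1.02 mA, confirming saturation.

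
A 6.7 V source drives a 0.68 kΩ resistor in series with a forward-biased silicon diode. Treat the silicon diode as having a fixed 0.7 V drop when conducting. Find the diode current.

I ≈ 8.8 mA

KVL around the loop: 6.7 = V_D + I·R = 0.7 + I × 0.68 kΩ.
So I = (6.7 − 0.7) / 0.68 kΩ = 6 / 0.68 = 8.82 mA.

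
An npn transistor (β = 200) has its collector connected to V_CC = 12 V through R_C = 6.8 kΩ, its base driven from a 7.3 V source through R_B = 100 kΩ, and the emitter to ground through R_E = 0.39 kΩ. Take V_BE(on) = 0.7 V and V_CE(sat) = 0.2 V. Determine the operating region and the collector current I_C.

Assume active: I_B = (7.3 − 0.7)/(100 + 201×0.39) = 0.037 mA, I_C = β·I_B = 7.4 mA.
Then V_CE = 12 − 7.4×6.8 − 7.44×0.39 = -41.2 V < 0.2 V — the active assumption fails.
Re-solve with V_CE = 0.2 V. KCL at the emitter: V_E/R_E = (V_BB−0.7−V_E)/R_B + (V_CC−0.2−V_E)/R_C, giving V_E = 0.662 V.
I_C = (V_CC − 0.2 − V_E)/R_C = (11.8 − 0.662)/6.8 = 1.64 mA.
Check: I_B = (6.6 − 0.662)/100 = 0.0594 mA, and β·I_B = 11.9 mA > I_C, confirming saturation.

saturation; I_C ≈ 1.6 mA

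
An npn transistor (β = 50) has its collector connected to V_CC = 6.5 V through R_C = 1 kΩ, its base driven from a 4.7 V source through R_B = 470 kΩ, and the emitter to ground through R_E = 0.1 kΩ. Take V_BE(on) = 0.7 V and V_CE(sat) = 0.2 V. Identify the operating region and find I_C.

active; I_C ≈ 0.42 mA

Assume active. Base-emitter loop: I_B = (V_BB − V_BE)/(R_B + (β+1)R_E) = (4.7 − 0.7)/(470 + 51×0.1) = 0.00842 mA.
I_C = β·I_B = 50×0.00842 = 0.421 mA.
V_CE = V_CC − I_C·R_C − I_E·R_E = 6.5 − 0.421×1 − 0.429×0.1 = 6.04 V > V_CE(sat), so the active-region assumption holds.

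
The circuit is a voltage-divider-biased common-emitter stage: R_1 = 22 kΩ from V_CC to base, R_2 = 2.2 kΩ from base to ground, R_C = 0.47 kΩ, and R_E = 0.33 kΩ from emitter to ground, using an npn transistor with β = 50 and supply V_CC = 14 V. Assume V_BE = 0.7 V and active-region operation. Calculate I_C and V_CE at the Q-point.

I_C ≈ 1.5 mA, V_CE ≈ 13 V

Thevenize the base divider: V_Th = V_CC·R_2/(R_1+R_2) = 14×2.2/24.2 = 1.27 V, R_Th = R_1‖R_2 = 2 kΩ.
Base-emitter loop: V_Th = I_B·R_Th + V_BE + (β+1)I_B·R_E, so I_B = (1.27 − 0.7) / (2 + 51×0.33) = 0.0304 mA.
I_C = β·I_B = 50×0.0304 = 1.52 mA, and I_E = (β+1)I_B = 1.55 mA.
V_CE = V_CC − I_C·R_C − I_E·R_E = 14 − 1.52×0.47 − 1.55×0.33 = 12.8 V.
V_CE = 12.8 V > 0.2 V confirms active-region operation.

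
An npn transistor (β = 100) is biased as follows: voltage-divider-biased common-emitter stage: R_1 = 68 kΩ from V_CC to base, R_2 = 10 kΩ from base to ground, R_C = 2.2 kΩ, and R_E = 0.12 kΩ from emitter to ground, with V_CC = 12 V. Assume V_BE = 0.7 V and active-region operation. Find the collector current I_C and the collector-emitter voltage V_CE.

Thevenize the base divider: V_Th = V_CC·R_2/(R_1+R_2) = 12×10/78 = 1.54 V, R_Th = R_1‖R_2 = 8.72 kΩ.
Base-emitter loop: V_Th = I_B·R_Th + V_BE + (β+1)I_B·R_E, so I_B = (1.54 − 0.7) / (8.72 + 101×0.12) = 0.0402 mA.
I_C = β·I_B = 100×0.0402 = 4.02 mA, and I_E = (β+1)I_B = 4.06 mA.
V_CE = V_CC − I_C·R_C − I_E·R_E = 12 − 4.02×2.2 − 4.06×0.12 = 2.66 V.
V_CE = 2.66 V > 0.2 V confirms active-region operation.

I_C ≈ 4 mA, V_CE ≈ 2.7 V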